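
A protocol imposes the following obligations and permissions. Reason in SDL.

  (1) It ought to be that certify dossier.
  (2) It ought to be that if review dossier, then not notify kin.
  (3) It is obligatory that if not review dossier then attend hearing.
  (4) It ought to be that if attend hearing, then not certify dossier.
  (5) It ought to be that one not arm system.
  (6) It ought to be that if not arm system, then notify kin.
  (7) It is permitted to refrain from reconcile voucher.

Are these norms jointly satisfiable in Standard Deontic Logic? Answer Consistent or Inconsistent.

Inconsistent

From premise 5 we have O(¬arm_system).
With premise 6, O(¬arm_system → notify_kin), the K-axiom yields O(notify_kin).
The contrapositive of premise 2 (O(review_dossier → ¬notify_kin)) is O(notify_kin → ¬review_dossier), and O(notify_kin) is already established, so O(¬review_dossier).
From O(¬review_dossier) and premise 3, O(¬review_dossier → attend_hearing), we obtain O(attend_hearing).
Applying K to premise 4 (O(attend_hearing → ¬certify_dossier)) and O(attend_hearing) yields O(¬certify_dossier).
Yet premise 1 states O(certify_dossier).
We now have both O(¬certify_dossier) and O(certify_dossier) — certify_dossier is simultaneously obligatory and forbidden, violating the D-axiom.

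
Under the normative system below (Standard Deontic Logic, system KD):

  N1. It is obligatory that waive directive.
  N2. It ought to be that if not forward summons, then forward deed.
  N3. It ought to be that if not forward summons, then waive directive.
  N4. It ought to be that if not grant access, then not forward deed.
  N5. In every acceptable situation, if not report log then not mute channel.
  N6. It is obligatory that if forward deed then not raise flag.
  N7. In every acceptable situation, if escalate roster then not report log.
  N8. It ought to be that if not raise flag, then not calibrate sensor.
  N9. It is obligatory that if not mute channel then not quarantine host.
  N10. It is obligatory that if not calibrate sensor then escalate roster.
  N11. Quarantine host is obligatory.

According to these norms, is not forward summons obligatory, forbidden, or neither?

Forbidden

Premise 11 gives O(quarantine_host).
The contrapositive of premise 9 (O(¬mute_channel → ¬quarantine_host)) is O(quarantine_host → mute_channel), and O(quarantine_host) is already established, so O(mute_channel).
The contrapositive of premise 5 (O(¬report_log → ¬mute_channel)) is O(mute_channel → report_log), and O(mute_channel) is already established, so O(report_log).
Premise 7 is O(escalate_roster → ¬report_log); contrapositively O(report_log → ¬escalate_roster). Since O(report_log) holds, K gives O(¬escalate_roster).
The contrapositive of premise 10 (O(¬calibrate_sensor → escalate_roster)) is O(¬escalate_roster → calibrate_sensor), and O(¬escalate_roster) is already established, so O(calibrate_sensor).
Premise 8, O(¬raise_flag → ¬calibrate_sensor), contraposes to O(calibrate_sensor → raise_flag); with O(calibrate_sensor) we get O(raise_flag).
Premise 6, O(forward_deed → ¬raise_flag), contraposes to O(raise_flag → ¬forward_deed); with O(raise_flag) we get O(¬forward_deed).
Premise 2 is O(¬forward_summons → forward_deed); contrapositively O(¬forward_deed → forward_summons). Since O(¬forward_deed) holds, K gives O(forward_summons).
Premises 1, 3, 4 do not contribute to this derivation.
Thus O(forward_summons), which is F(¬forward_summons): ¬forward_summons is forbidden.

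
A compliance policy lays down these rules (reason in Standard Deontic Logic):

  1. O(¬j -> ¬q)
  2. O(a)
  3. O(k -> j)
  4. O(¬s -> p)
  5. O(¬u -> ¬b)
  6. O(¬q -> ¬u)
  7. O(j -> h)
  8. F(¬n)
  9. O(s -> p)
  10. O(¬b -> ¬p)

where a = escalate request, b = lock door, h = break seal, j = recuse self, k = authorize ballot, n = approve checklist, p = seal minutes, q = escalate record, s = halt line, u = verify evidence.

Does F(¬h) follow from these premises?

Yes

Premises 4 and 9 cover both cases: O(¬s -> p) and O(s -> p). Since ¬s ∨ s is a tautology, O(p) follows.
The contrapositive of premise 10 (O(¬b -> ¬p)) is O(p -> b), and O(p) is already established, so O(b).
Premise 5, O(¬u -> ¬b), contraposes to O(b -> u); with O(b) we get O(u).
Premise 6 is O(¬q -> ¬u); contrapositively O(u -> q). Since O(u) holds, K gives O(q).
Premise 1, O(¬j -> ¬q), contraposes to O(q -> j); with O(q) we get O(j).
From O(j) and premise 7, O(j -> h), we obtain O(h).
Premises 2, 3, 8 do not contribute to this derivation.
So O(h) holds, i.e. F(¬h). The claim follows.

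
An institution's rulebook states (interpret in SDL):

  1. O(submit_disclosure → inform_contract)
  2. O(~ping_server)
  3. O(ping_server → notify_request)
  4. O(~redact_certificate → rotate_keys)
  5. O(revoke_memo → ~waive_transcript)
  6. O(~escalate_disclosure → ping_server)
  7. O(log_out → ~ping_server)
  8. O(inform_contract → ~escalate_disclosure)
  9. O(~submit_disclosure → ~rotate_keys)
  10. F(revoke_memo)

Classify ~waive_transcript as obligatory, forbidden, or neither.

Premise 5 is O(revoke_memo → ~waive_transcript), but O(revoke_memo) is not derivable from the premises, so it does not yield O(~waive_transcript).
No premise or chain of K-axiom applications forces O(~waive_transcript), and none forces O(waive_transcript). So ~waive_transcript is neither obligatory nor forbidden under these norms.

Neither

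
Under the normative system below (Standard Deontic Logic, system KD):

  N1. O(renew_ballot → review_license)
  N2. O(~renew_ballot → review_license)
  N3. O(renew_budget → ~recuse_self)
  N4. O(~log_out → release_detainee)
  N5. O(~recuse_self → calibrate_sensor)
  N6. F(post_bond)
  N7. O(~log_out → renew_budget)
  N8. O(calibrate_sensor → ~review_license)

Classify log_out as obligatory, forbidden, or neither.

By case analysis on ~renew_ballot: premise 2 gives O(~renew_ballot → review_license) and premise 1 gives O(renew_ballot → review_license), so O(review_license) either way.
Premise 8, O(calibrate_sensor → ~review_license), contraposes to O(review_license → ~calibrate_sensor); with O(review_license) we get O(~calibrate_sensor).
Premise 5, O(~recuse_self → calibrate_sensor), contraposes to O(~calibrate_sensor → recuse_self); with O(~calibrate_sensor) we get O(recuse_self).
The contrapositive of premise 3 (O(renew_budget → ~recuse_self)) is O(recuse_self → ~renew_budget), and O(recuse_self) is already established, so O(~renew_budget).
Premise 7 is O(~log_out → renew_budget); contrapositively O(~renew_budget → log_out). Since O(~renew_budget) holds, K gives O(log_out).
Premises 4, 6 do not contribute to this derivation.
Hence log_out is obligatory.

Obligatory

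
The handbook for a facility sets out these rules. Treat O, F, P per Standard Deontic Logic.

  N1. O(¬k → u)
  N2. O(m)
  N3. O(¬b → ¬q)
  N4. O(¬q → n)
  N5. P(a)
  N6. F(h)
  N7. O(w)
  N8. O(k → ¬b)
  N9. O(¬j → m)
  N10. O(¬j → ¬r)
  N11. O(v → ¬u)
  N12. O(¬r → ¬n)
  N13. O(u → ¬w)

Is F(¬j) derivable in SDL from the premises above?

Premise 7 states O(w) outright.
Premise 13, O(u → ¬w), contraposes to O(w → ¬u); with O(w) we get O(¬u).
Premise 1 is O(¬k → u); contrapositively O(¬u → k). Since O(¬u) holds, K gives O(k).
Premise 8 is O(k → ¬b); since O(k), deontic closure gives O(¬b).
From O(¬b) and premise 3, O(¬b → ¬q), we obtain O(¬q).
Applying K to premise 4 (O(¬q → n)) and O(¬q) yields O(n).
The contrapositive of premise 12 (O(¬r → ¬n)) is O(n → r), and O(n) is already established, so O(r).
Premise 10 is O(¬j → ¬r); contrapositively O(r → j). Since O(r) holds, K gives O(j).
Premises 2, 5, 6, 9, 11 do not contribute to this derivation.
So O(j) holds, i.e. F(¬j). The claim follows.

Yes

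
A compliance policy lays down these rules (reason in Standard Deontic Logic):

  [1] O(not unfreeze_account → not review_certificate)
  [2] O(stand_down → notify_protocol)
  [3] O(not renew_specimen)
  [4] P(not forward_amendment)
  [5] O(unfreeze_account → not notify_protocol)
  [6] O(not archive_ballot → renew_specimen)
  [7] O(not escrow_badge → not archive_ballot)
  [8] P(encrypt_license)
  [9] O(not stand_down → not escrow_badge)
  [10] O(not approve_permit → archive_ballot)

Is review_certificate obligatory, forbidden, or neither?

Premise 3 states O(not renew_specimen) outright.
Premise 6 is O(not archive_ballot → renew_specimen); contrapositively O(not renew_specimen → archive_ballot). Since O(not renew_specimen) holds, K gives O(archive_ballot).
The contrapositive of premise 7 (O(not escrow_badge → not archive_ballot)) is O(archive_ballot → escrow_badge), and O(archive_ballot) is already established, so O(escrow_badge).
Premise 9, O(not stand_down → not escrow_badge), contraposes to O(escrow_badge → stand_down); with O(escrow_badge) we get O(stand_down).
Premise 2 is O(stand_down → notify_protocol); since O(stand_down), deontic closure gives O(notify_protocol).
Premise 5, O(unfreeze_account → not notify_protocol), contraposes to O(notify_protocol → not unfreeze_account); with O(notify_protocol) we get O(not unfreeze_account).
From O(not unfreeze_account) and premise 1, O(not unfreeze_account → not review_certificate), we obtain O(not review_certificate).
Premises 4, 8, 10 do not contribute to this derivation.
Thus O(not review_certificate), which is F(review_certificate): review_certificate is forbidden.

Forbidden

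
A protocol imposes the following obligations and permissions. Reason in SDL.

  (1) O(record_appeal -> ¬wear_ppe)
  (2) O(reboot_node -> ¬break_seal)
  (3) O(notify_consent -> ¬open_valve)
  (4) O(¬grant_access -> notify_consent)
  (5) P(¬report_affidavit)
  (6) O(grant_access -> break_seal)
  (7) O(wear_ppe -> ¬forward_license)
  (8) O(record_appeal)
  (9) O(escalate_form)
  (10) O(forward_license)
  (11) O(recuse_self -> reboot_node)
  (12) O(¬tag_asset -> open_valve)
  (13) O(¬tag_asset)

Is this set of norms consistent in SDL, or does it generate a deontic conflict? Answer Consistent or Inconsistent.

Premise 7 is O(wear_ppe -> ¬forward_license), but O(wear_ppe) is not derivable from the premises, so it does not yield O(¬forward_license).
So O(¬forward_license) is not derivable, and the apparent clash with O(forward_license) does not arise.
A world satisfying every obligation exists (e.g. break_seal=true, escalate_form=true, forward_license=true, grant_access=true, notify_consent=false, open_valve=true, reboot_node=false, record_appeal=true, recuse_self=false, report_affidavit=false, tag_asset=false, wear_ppe=false); no atom is both obligatory and forbidden, so the set is consistent.

Consistent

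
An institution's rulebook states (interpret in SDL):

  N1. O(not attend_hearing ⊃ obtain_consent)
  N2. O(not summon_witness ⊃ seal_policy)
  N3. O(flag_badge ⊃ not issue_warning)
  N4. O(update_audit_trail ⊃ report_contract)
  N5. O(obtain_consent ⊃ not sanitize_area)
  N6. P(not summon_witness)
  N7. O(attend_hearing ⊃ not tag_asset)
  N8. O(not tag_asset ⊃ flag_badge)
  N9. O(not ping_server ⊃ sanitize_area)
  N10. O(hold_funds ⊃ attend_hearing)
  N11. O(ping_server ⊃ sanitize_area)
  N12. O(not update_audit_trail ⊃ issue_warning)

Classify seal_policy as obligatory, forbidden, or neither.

Neither

Premise 2 is O(not summon_witness ⊃ seal_policy), but O(not summon_witness) is not derivable from the premises (the permission P(not summon_witness) asserts only not O(summon_witness), not O(not summon_witness)), so it does not yield O(seal_policy).
No premise or chain of K-axiom applications forces O(seal_policy), and none forces O(not seal_policy). So seal_policy is neither obligatory nor forbidden under these norms.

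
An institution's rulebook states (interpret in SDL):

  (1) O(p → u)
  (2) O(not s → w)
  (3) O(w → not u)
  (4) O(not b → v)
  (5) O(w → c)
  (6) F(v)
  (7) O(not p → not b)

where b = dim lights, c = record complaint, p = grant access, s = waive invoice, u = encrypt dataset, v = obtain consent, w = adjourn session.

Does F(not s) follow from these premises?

F(v) at premise 6 means O(not v).
The contrapositive of premise 4 (O(not b → v)) is O(not v → b), and O(not v) is already established, so O(b).
The contrapositive of premise 7 (O(not p → not b)) is O(b → p), and O(b) is already established, so O(p).
Applying K to premise 1 (O(p → u)) and O(p) yields O(u).
Premise 3, O(w → not u), contraposes to O(u → not w); with O(u) we get O(not w).
The contrapositive of premise 2 (O(not s → w)) is O(not w → s), and O(not w) is already established, so O(s).
Premise 5 does not contribute to this derivation.
So O(s) holds, i.e. F(not s). The claim follows.

Yes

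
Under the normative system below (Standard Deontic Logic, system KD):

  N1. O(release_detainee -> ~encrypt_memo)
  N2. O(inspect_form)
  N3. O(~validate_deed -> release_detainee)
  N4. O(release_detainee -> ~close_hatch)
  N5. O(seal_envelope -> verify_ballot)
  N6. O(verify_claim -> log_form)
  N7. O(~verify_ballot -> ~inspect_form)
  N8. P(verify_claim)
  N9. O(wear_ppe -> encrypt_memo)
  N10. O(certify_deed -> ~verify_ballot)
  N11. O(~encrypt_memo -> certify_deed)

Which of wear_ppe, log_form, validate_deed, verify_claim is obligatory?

From premise 2 we have O(inspect_form).
The contrapositive of premise 7 (O(~verify_ballot -> ~inspect_form)) is O(inspect_form -> verify_ballot), and O(inspect_form) is already established, so O(verify_ballot).
Premise 10 is O(certify_deed -> ~verify_ballot); contrapositively O(verify_ballot -> ~certify_deed). Since O(verify_ballot) holds, K gives O(~certify_deed).
Premise 11 is O(~encrypt_memo -> certify_deed); contrapositively O(~certify_deed -> encrypt_memo). Since O(~certify_deed) holds, K gives O(encrypt_memo).
The contrapositive of premise 1 (O(release_detainee -> ~encrypt_memo)) is O(encrypt_memo -> ~release_detainee), and O(encrypt_memo) is already established, so O(~release_detainee).
The contrapositive of premise 3 (O(~validate_deed -> release_detainee)) is O(~release_detainee -> validate_deed), and O(~release_detainee) is already established, so O(validate_deed).
So O(validate_deed) holds — validate_deed is obligatory. None of the other listed options is made obligatory by any chain of premises.

validate_deed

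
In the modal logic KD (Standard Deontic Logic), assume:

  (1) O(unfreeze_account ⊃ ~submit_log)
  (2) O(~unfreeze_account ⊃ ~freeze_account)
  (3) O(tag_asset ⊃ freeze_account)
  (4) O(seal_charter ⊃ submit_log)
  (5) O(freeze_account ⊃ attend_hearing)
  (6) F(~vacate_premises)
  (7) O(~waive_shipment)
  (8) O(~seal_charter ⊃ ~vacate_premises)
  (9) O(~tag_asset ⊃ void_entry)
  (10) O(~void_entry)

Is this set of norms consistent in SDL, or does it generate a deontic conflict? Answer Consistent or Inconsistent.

Inconsistent

F(~vacate_premises) at premise 6 means O(vacate_premises).
The contrapositive of premise 8 (O(~seal_charter ⊃ ~vacate_premises)) is O(vacate_premises ⊃ seal_charter), and O(vacate_premises) is already established, so O(seal_charter).
Applying K to premise 4 (O(seal_charter ⊃ submit_log)) and O(seal_charter) yields O(submit_log).
Premise 1 is O(unfreeze_account ⊃ ~submit_log); contrapositively O(submit_log ⊃ ~unfreeze_account). Since O(submit_log) holds, K gives O(~unfreeze_account).
Applying K to premise 2 (O(~unfreeze_account ⊃ ~freeze_account)) and O(~unfreeze_account) yields O(~freeze_account).
The contrapositive of premise 3 (O(tag_asset ⊃ freeze_account)) is O(~freeze_account ⊃ ~tag_asset), and O(~freeze_account) is already established, so O(~tag_asset).
With premise 9, O(~tag_asset ⊃ void_entry), the K-axiom yields O(void_entry).
However, premise 10 gives O(~void_entry).
We now have both O(void_entry) and O(~void_entry) — void_entry is simultaneously obligatory and forbidden, violating the D-axiom.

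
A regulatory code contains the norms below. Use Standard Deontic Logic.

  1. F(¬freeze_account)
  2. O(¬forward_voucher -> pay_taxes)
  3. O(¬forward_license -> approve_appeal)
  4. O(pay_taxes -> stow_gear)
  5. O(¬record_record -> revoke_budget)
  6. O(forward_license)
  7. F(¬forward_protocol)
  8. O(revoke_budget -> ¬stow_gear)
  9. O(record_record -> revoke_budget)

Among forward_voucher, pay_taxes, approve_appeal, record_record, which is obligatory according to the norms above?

forward_voucher

Premises 9 and 5 are O(record_record -> revoke_budget) and O(¬record_record -> revoke_budget); every ideal world satisfies record_record or ¬record_record, so in either case revoke_budget holds — hence O(revoke_budget).
Applying K to premise 8 (O(revoke_budget -> ¬stow_gear)) and O(revoke_budget) yields O(¬stow_gear).
The contrapositive of premise 4 (O(pay_taxes -> stow_gear)) is O(¬stow_gear -> ¬pay_taxes), and O(¬stow_gear) is already established, so O(¬pay_taxes).
Premise 2, O(¬forward_voucher -> pay_taxes), contraposes to O(¬pay_taxes -> forward_voucher); with O(¬pay_taxes) we get O(forward_voucher).
So O(forward_voucher) holds — forward_voucher is obligatory. None of the other listed options is made obligatory by any chain of premises.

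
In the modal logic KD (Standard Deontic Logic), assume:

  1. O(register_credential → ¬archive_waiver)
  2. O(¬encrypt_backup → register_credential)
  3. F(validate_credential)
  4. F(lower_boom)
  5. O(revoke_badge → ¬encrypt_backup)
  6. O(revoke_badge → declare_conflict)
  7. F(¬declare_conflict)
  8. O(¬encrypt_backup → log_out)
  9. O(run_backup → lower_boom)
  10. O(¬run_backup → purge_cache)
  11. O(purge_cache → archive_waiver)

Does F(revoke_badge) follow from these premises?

Premise 4, F(lower_boom), is equivalent to O(¬lower_boom).
Premise 9 is O(run_backup → lower_boom); contrapositively O(¬lower_boom → ¬run_backup). Since O(¬lower_boom) holds, K gives O(¬run_backup).
With premise 10, O(¬run_backup → purge_cache), the K-axiom yields O(purge_cache).
Premise 11 is O(purge_cache → archive_waiver); since O(purge_cache), deontic closure gives O(archive_waiver).
Premise 1 is O(register_credential → ¬archive_waiver); contrapositively O(archive_waiver → ¬register_credential). Since O(archive_waiver) holds, K gives O(¬register_credential).
The contrapositive of premise 2 (O(¬encrypt_backup → register_credential)) is O(¬register_credential → encrypt_backup), and O(¬register_credential) is already established, so O(encrypt_backup).
Premise 5, O(revoke_badge → ¬encrypt_backup), contraposes to O(encrypt_backup → ¬revoke_badge); with O(encrypt_backup) we get O(¬revoke_badge).
Premises 3, 6, 7, 8 do not contribute to this derivation.
So O(¬revoke_badge) holds, i.e. F(revoke_badge). The claim follows.

Yes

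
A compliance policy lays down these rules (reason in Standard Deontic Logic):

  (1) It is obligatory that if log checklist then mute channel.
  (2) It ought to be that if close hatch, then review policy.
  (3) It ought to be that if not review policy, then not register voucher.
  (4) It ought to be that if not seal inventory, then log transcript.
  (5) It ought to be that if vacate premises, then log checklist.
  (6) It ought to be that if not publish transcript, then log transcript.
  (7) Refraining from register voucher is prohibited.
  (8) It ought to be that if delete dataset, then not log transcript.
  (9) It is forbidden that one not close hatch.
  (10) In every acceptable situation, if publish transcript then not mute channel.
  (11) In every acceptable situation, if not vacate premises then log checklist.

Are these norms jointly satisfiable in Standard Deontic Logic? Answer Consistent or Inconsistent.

Consistent

Premise 3 is O(¬review_policy → ¬register_voucher), but O(¬review_policy) is not derivable from the premises, so it does not yield O(¬register_voucher).
So O(¬register_voucher) is not derivable, and the apparent clash with O(register_voucher) does not arise.
A world satisfying every obligation exists (e.g. close_hatch=true, delete_dataset=false, log_checklist=true, log_transcript=true, mute_channel=true, publish_transcript=false, register_voucher=true, review_policy=true, seal_inventory=false, vacate_premises=false); no atom is both obligatory and forbidden, so the set is consistent.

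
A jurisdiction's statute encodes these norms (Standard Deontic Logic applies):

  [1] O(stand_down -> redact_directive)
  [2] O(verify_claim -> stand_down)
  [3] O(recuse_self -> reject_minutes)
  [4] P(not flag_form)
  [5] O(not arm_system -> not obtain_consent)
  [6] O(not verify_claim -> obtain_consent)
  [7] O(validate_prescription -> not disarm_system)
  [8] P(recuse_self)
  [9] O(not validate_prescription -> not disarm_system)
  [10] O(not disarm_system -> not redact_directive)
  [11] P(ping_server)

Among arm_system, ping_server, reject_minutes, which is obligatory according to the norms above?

Premises 9 and 7 are O(not validate_prescription -> not disarm_system) and O(validate_prescription -> not disarm_system); every ideal world satisfies not validate_prescription or validate_prescription, so in either case not disarm_system holds — hence O(not disarm_system).
Applying K to premise 10 (O(not disarm_system -> not redact_directive)) and O(not disarm_system) yields O(not redact_directive).
Premise 1, O(stand_down -> redact_directive), contraposes to O(not redact_directive -> not stand_down); with O(not redact_directive) we get O(not stand_down).
The contrapositive of premise 2 (O(verify_claim -> stand_down)) is O(not stand_down -> not verify_claim), and O(not stand_down) is already established, so O(not verify_claim).
Premise 6 is O(not verify_claim -> obtain_consent); since O(not verify_claim), deontic closure gives O(obtain_consent).
The contrapositive of premise 5 (O(not arm_system -> not obtain_consent)) is O(obtain_consent -> arm_system), and O(obtain_consent) is already established, so O(arm_system).
So O(arm_system) holds — arm_system is obligatory. None of the other listed options is made obligatory by any chain of premises.

arm_system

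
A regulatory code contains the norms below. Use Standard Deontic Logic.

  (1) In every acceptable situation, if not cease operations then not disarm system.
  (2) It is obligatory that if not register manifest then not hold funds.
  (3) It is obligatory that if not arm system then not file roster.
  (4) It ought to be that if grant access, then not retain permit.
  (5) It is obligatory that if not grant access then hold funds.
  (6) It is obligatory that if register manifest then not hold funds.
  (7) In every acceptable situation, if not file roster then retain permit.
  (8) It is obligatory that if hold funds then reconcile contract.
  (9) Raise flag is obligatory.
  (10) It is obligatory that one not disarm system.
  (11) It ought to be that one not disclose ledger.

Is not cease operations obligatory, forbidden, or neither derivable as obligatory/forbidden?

Neither

Premise 1 is O(¬cease_operations → ¬disarm_system); even if O(¬disarm_system) held, inferring O(¬cease_operations) would be affirming the consequent — invalid.
No premise or chain of K-axiom applications forces O(¬cease_operations), and none forces O(cease_operations). So ¬cease_operations is neither obligatory nor forbidden under these norms.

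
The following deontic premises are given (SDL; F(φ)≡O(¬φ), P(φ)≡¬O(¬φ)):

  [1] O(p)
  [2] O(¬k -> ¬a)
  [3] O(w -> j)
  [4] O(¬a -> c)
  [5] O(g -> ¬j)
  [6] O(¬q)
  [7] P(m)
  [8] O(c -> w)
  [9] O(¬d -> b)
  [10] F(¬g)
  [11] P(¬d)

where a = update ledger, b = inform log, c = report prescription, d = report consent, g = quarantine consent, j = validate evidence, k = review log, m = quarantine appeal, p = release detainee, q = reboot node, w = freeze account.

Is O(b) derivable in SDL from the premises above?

Premise 9 is O(¬d -> b), but O(¬d) is not derivable from the premises (the permission P(¬d) asserts only ¬O(d), not O(¬d)), so it does not yield O(b).
No other premise forces O(b). An ideal world satisfying every premise can still have b false, so O(b) is not derivable.

No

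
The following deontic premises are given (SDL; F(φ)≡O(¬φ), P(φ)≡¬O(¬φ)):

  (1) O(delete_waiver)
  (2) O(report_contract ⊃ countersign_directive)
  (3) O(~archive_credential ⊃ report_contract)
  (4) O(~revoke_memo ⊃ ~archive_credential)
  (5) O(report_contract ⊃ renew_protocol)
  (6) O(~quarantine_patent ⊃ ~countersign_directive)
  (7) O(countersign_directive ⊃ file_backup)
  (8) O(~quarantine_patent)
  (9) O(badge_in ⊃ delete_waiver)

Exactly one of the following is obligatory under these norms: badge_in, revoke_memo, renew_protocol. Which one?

Premise 8 gives O(~quarantine_patent).
Premise 6 is O(~quarantine_patent ⊃ ~countersign_directive); since O(~quarantine_patent), deontic closure gives O(~countersign_directive).
Premise 2 is O(report_contract ⊃ countersign_directive); contrapositively O(~countersign_directive ⊃ ~report_contract). Since O(~countersign_directive) holds, K gives O(~report_contract).
Premise 3, O(~archive_credential ⊃ report_contract), contraposes to O(~report_contract ⊃ archive_credential); with O(~report_contract) we get O(archive_credential).
The contrapositive of premise 4 (O(~revoke_memo ⊃ ~archive_credential)) is O(archive_credential ⊃ revoke_memo), and O(archive_credential) is already established, so O(revoke_memo).
So O(revoke_memo) holds — revoke_memo is obligatory. None of the other listed options is made obligatory by any chain of premises.

revoke_memo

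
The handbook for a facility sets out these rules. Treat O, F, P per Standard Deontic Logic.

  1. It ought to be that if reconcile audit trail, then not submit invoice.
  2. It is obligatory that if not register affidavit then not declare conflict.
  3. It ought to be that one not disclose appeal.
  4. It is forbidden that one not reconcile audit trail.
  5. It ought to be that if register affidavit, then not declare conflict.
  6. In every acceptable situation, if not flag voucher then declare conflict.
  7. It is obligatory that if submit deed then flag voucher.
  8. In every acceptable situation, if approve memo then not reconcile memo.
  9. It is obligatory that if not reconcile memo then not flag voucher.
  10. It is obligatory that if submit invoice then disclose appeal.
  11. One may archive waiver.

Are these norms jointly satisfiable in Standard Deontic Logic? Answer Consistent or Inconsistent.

Consistent

Premise 10 is O(submit_invoice → disclose_appeal), but O(submit_invoice) is not derivable from the premises, so it does not yield O(disclose_appeal).
So O(disclose_appeal) is not derivable, and the apparent clash with O(¬disclose_appeal) does not arise.
A world satisfying every obligation exists (e.g. approve_memo=false, archive_waiver=false, declare_conflict=false, disclose_appeal=false, flag_voucher=true, reconcile_audit_trail=true, reconcile_memo=true, register_affidavit=false, submit_deed=false, submit_invoice=false); no atom is both obligatory and forbidden, so the set is consistent.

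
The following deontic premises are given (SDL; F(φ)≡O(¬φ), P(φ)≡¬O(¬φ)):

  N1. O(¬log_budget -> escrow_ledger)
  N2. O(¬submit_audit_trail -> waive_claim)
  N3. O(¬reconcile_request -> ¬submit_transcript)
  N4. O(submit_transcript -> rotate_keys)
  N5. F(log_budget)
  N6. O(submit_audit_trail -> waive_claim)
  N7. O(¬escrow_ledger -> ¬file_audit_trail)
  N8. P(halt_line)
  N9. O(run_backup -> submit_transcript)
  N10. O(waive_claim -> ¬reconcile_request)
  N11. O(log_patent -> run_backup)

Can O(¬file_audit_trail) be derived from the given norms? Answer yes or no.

Premise 7 is O(¬escrow_ledger -> ¬file_audit_trail), but O(¬escrow_ledger) is not derivable from the premises, so it does not yield O(¬file_audit_trail).
No other premise forces O(¬file_audit_trail). An ideal world satisfying every premise can still have ¬file_audit_trail false, so O(¬file_audit_trail) is not derivable.

No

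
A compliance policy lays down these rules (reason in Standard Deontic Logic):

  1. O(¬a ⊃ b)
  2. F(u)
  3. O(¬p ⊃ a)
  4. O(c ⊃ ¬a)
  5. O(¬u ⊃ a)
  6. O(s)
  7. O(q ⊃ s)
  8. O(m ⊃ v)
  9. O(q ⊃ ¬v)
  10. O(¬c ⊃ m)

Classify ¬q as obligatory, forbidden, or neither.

Obligatory

Premise 2, F(u), is equivalent to O(¬u).
Applying K to premise 5 (O(¬u ⊃ a)) and O(¬u) yields O(a).
Premise 4 is O(c ⊃ ¬a); contrapositively O(a ⊃ ¬c). Since O(a) holds, K gives O(¬c).
Applying K to premise 10 (O(¬c ⊃ m)) and O(¬c) yields O(m).
Premise 8 is O(m ⊃ v); since O(m), deontic closure gives O(v).
Premise 9, O(q ⊃ ¬v), contraposes to O(v ⊃ ¬q); with O(v) we get O(¬q).
Premises 1, 3, 6, 7 do not contribute to this derivation.
Hence ¬q is obligatory.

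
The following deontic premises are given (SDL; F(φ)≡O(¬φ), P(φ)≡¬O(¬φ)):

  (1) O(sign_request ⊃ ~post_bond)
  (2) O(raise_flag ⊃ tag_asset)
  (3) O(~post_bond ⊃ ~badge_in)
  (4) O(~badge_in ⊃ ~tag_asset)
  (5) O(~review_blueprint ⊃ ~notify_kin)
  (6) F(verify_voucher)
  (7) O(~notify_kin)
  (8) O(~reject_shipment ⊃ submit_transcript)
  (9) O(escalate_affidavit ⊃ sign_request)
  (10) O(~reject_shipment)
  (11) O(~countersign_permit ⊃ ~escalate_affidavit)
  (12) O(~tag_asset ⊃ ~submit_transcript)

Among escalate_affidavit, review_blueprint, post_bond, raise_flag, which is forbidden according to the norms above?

From premise 10 we have O(~reject_shipment).
From O(~reject_shipment) and premise 8, O(~reject_shipment ⊃ submit_transcript), we obtain O(submit_transcript).
The contrapositive of premise 12 (O(~tag_asset ⊃ ~submit_transcript)) is O(submit_transcript ⊃ tag_asset), and O(submit_transcript) is already established, so O(tag_asset).
Premise 4 is O(~badge_in ⊃ ~tag_asset); contrapositively O(tag_asset ⊃ badge_in). Since O(tag_asset) holds, K gives O(badge_in).
Premise 3 is O(~post_bond ⊃ ~badge_in); contrapositively O(badge_in ⊃ post_bond). Since O(badge_in) holds, K gives O(post_bond).
Premise 1, O(sign_request ⊃ ~post_bond), contraposes to O(post_bond ⊃ ~sign_request); with O(post_bond) we get O(~sign_request).
Premise 9, O(escalate_affidavit ⊃ sign_request), contraposes to O(~sign_request ⊃ ~escalate_affidavit); with O(~sign_request) we get O(~escalate_affidavit).
So O(~escalate_affidavit) holds, i.e. escalate_affidavit is forbidden. None of the other listed options is forbidden under the premises.

escalate_affidavit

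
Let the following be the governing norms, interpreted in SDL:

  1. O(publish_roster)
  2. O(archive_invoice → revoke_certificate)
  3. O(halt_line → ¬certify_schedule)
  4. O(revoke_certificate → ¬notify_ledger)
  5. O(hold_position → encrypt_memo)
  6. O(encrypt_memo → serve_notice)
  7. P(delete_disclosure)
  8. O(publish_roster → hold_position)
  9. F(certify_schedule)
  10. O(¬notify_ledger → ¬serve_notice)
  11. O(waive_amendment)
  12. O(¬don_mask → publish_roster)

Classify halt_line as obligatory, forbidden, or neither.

Neither

Premise 3 is O(halt_line → ¬certify_schedule); even if O(¬certify_schedule) held, inferring O(halt_line) would be affirming the consequent — invalid.
No premise or chain of K-axiom applications forces O(halt_line), and none forces O(¬halt_line). So halt_line is neither obligatory nor forbidden under these norms.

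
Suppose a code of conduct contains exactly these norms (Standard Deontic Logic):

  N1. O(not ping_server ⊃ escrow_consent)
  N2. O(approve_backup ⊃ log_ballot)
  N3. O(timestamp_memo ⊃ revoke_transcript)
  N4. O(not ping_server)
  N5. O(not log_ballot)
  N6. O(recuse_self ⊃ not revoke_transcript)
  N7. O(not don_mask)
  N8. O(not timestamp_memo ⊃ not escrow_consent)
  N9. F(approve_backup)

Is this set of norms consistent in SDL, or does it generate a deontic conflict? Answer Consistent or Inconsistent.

Premise 2 is O(approve_backup ⊃ log_ballot), but O(approve_backup) is not derivable from the premises, so it does not yield O(log_ballot).
So O(log_ballot) is not derivable, and the apparent clash with O(not log_ballot) does not arise.
A world satisfying every obligation exists (e.g. approve_backup=false, don_mask=false, escrow_consent=true, log_ballot=false, ping_server=false, recuse_self=false, revoke_transcript=true, timestamp_memo=true); no atom is both obligatory and forbidden, so the set is consistent.

Consistent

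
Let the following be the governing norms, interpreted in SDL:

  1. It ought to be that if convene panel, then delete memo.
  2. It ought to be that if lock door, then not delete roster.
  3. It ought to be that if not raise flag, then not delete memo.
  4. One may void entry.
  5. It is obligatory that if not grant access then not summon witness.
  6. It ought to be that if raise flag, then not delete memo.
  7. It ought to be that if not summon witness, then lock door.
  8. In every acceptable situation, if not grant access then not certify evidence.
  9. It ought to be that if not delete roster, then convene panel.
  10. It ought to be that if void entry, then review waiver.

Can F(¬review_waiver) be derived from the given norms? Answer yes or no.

Premise 10 is O(void_entry → review_waiver), but O(void_entry) is not derivable from the premises (the permission P(void_entry) asserts only ¬O(¬void_entry), not O(void_entry)), so it does not yield O(review_waiver).
No other premise forces O(review_waiver). An ideal world satisfying every premise can still have ¬review_waiver true, so F(¬review_waiver) is not derivable.

No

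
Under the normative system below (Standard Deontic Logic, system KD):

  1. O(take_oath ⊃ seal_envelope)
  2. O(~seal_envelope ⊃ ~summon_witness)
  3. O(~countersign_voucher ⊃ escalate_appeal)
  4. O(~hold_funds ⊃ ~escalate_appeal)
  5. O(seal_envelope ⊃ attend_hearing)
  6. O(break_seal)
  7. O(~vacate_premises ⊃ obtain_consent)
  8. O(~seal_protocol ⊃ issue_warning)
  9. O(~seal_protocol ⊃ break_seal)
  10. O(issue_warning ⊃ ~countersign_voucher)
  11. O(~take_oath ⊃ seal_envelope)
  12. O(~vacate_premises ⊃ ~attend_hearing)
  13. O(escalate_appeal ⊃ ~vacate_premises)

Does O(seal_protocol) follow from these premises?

Premises 11 and 1 are O(~take_oath ⊃ seal_envelope) and O(take_oath ⊃ seal_envelope); every ideal world satisfies ~take_oath or take_oath, so in either case seal_envelope holds — hence O(seal_envelope).
With premise 5, O(seal_envelope ⊃ attend_hearing), the K-axiom yields O(attend_hearing).
Premise 12 is O(~vacate_premises ⊃ ~attend_hearing); contrapositively O(attend_hearing ⊃ vacate_premises). Since O(attend_hearing) holds, K gives O(vacate_premises).
The contrapositive of premise 13 (O(escalate_appeal ⊃ ~vacate_premises)) is O(vacate_premises ⊃ ~escalate_appeal), and O(vacate_premises) is already established, so O(~escalate_appeal).
Premise 3, O(~countersign_voucher ⊃ escalate_appeal), contraposes to O(~escalate_appeal ⊃ countersign_voucher); with O(~escalate_appeal) we get O(countersign_voucher).
Premise 10, O(issue_warning ⊃ ~countersign_voucher), contraposes to O(countersign_voucher ⊃ ~issue_warning); with O(countersign_voucher) we get O(~issue_warning).
Premise 8 is O(~seal_protocol ⊃ issue_warning); contrapositively O(~issue_warning ⊃ seal_protocol). Since O(~issue_warning) holds, K gives O(seal_protocol).
Premises 2, 4, 6, 7, 9 do not contribute to this derivation.
So O(seal_protocol) follows.

Yes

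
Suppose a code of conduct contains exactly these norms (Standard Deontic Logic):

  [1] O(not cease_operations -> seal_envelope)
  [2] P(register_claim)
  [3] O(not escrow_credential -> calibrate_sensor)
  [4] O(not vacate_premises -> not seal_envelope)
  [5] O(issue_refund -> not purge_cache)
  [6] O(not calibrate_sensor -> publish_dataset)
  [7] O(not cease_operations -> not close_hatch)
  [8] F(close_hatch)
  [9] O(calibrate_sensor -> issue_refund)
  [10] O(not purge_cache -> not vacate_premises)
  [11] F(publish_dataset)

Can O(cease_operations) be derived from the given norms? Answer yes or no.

Premise 11 is F(publish_dataset), i.e. O(not publish_dataset).
Premise 6 is O(not calibrate_sensor -> publish_dataset); contrapositively O(not publish_dataset -> calibrate_sensor). Since O(not publish_dataset) holds, K gives O(calibrate_sensor).
From O(calibrate_sensor) and premise 9, O(calibrate_sensor -> issue_refund), we obtain O(issue_refund).
With premise 5, O(issue_refund -> not purge_cache), the K-axiom yields O(not purge_cache).
From O(not purge_cache) and premise 10, O(not purge_cache -> not vacate_premises), we obtain O(not vacate_premises).
From O(not vacate_premises) and premise 4, O(not vacate_premises -> not seal_envelope), we obtain O(not seal_envelope).
The contrapositive of premise 1 (O(not cease_operations -> seal_envelope)) is O(not seal_envelope -> cease_operations), and O(not seal_envelope) is already established, so O(cease_operations).
Premises 2, 3, 7, 8 do not contribute to this derivation.
So O(cease_operations) follows.

Yes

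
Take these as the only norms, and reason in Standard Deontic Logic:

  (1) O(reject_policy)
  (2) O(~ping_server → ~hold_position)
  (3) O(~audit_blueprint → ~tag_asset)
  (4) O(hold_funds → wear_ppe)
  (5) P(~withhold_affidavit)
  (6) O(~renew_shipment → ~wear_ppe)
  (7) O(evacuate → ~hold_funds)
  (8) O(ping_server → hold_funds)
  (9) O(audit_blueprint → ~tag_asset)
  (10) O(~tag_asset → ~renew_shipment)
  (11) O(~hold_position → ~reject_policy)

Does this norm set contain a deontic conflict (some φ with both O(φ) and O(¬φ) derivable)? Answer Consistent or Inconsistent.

Inconsistent

By case analysis on audit_blueprint: premise 9 gives O(audit_blueprint → ~tag_asset) and premise 3 gives O(~audit_blueprint → ~tag_asset), so O(~tag_asset) either way.
With premise 10, O(~tag_asset → ~renew_shipment), the K-axiom yields O(~renew_shipment).
With premise 6, O(~renew_shipment → ~wear_ppe), the K-axiom yields O(~wear_ppe).
Premise 4, O(hold_funds → wear_ppe), contraposes to O(~wear_ppe → ~hold_funds); with O(~wear_ppe) we get O(~hold_funds).
Premise 8, O(ping_server → hold_funds), contraposes to O(~hold_funds → ~ping_server); with O(~hold_funds) we get O(~ping_server).
From O(~ping_server) and premise 2, O(~ping_server → ~hold_position), we obtain O(~hold_position).
Applying K to premise 11 (O(~hold_position → ~reject_policy)) and O(~hold_position) yields O(~reject_policy).
Yet premise 1 states O(reject_policy).
We now have both O(~reject_policy) and O(reject_policy) — reject_policy is simultaneously obligatory and forbidden, violating the D-axiom.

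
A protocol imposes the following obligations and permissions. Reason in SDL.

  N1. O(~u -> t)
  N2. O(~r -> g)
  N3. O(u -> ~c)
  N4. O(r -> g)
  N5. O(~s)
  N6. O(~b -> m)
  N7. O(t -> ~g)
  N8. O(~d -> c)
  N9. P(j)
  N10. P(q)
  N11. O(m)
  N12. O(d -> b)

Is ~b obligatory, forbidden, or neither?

By case analysis on ~r: premise 2 gives O(~r -> g) and premise 4 gives O(r -> g), so O(g) either way.
The contrapositive of premise 7 (O(t -> ~g)) is O(g -> ~t), and O(g) is already established, so O(~t).
Premise 1 is O(~u -> t); contrapositively O(~t -> u). Since O(~t) holds, K gives O(u).
With premise 3, O(u -> ~c), the K-axiom yields O(~c).
Premise 8 is O(~d -> c); contrapositively O(~c -> d). Since O(~c) holds, K gives O(d).
Applying K to premise 12 (O(d -> b)) and O(d) yields O(b).
Premises 5, 6, 9, 10, 11 do not contribute to this derivation.
Thus O(b), which is F(~b): ~b is forbidden.

Forbidden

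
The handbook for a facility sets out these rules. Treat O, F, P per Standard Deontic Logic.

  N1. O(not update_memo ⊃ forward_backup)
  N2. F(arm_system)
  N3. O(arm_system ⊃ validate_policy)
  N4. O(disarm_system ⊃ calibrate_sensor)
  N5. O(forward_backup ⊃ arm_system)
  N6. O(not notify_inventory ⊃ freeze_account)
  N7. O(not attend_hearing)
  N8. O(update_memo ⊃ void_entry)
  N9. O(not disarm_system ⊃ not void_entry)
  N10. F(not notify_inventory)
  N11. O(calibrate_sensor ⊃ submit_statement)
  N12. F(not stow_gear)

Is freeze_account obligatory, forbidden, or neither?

Neither

Premise 6 is O(not notify_inventory ⊃ freeze_account), but O(not notify_inventory) is not derivable from the premises, so it does not yield O(freeze_account).
No premise or chain of K-axiom applications forces O(freeze_account), and none forces O(not freeze_account). So freeze_account is neither obligatory nor forbidden under these norms.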